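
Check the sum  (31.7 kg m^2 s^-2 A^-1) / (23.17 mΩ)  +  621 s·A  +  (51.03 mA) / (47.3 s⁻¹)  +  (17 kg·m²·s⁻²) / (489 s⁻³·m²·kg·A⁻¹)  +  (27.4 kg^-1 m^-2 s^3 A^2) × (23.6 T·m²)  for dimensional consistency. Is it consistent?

Reduce each to base SI dimensions:
  (31.7 kg m^2 s^-2 A^-1) / (23.17 mΩ):  [kg·m²·s⁻²·A⁻¹] / [kg·m²·s⁻³·A⁻²] = s·A
  621 s·A:  A·s = s·A
  (51.03 mA) / (47.3 s⁻¹):  [A] / [s⁻¹] = s·A
  (17 kg·m²·s⁻²) / (489 s⁻³·m²·kg·A⁻¹):  [kg·m²·s⁻²] / [kg·m²·s⁻³·A⁻¹] = s·A
  (27.4 kg^-1 m^-2 s^3 A^2) × (23.6 T·m²):  [kg⁻¹·m⁻²·s³·A²] · [kg·m²·s⁻²·A⁻¹] = s·A
Every term reduces to s·A.

Yes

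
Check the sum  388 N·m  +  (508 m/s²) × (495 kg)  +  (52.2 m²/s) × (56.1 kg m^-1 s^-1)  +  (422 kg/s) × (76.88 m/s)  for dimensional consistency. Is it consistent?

No

Work out the base dimensions of each:
  388 N·m:  N·m = kg·m·s⁻²·m = kg·m²·s⁻²
  (508 m/s²) × (495 kg):  [m·s⁻²] · [kg] = kg·m·s⁻²
  (52.2 m²/s) × (56.1 kg m^-1 s^-1):  [m²·s⁻¹] · [kg·m⁻¹·s⁻¹] = kg·m·s⁻²
  (422 kg/s) × (76.88 m/s):  [kg·s⁻¹] · [m·s⁻¹] = kg·m·s⁻²
The terms do not share a single dimension (kg·m²·s⁻² vs kg·m·s⁻²).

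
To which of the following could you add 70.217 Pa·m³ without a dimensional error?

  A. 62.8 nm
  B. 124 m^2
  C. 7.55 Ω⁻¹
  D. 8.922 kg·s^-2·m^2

Reference: Pa·m³ = N·m⁻²·m³ = kg·m²·s⁻².
Each option:
  A. m
  B. m²
  C. Ω⁻¹ = (V·A⁻¹)⁻¹ = kg⁻¹·m⁻²·s³·A²
  D. kg·m²·s⁻²  ← same
Only D. matches kg·m²·s⁻².

D.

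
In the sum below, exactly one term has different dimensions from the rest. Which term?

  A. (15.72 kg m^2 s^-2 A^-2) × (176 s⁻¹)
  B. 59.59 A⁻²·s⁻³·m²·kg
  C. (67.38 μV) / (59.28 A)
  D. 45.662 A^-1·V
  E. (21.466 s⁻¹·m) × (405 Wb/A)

Dimensions:
  A. [kg·m²·s⁻²·A⁻²] · [s⁻¹] = kg·m²·s⁻³·A⁻²
  B. kg·m²·s⁻³·A⁻²
  C. [kg·m²·s⁻³·A⁻¹] / [A] = kg·m²·s⁻³·A⁻²
  D. V·A⁻¹ = J·C⁻¹·A⁻¹ = kg·m²·s⁻³·A⁻²
  E. [m·s⁻¹] · [kg·m²·s⁻²·A⁻²] = kg·m³·s⁻³·A⁻²
All reduce to kg·m²·s⁻³·A⁻² except E., which is kg·m³·s⁻³·A⁻².

E.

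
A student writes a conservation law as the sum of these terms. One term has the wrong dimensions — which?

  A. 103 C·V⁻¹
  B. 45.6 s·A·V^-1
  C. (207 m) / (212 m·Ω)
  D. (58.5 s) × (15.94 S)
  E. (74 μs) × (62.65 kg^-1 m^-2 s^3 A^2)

C.

Reduce each to base SI dimensions:
  A. C·V⁻¹ = s·A·(J·C⁻¹)⁻¹ = kg⁻¹·m⁻²·s⁴·A²
  B. A·s·V⁻¹ = A·s·(J·C⁻¹)⁻¹ = kg⁻¹·m⁻²·s⁴·A²
  C. [m] / [kg·m³·s⁻³·A⁻²] = kg⁻¹·m⁻²·s³·A²
  D. [s] · [kg⁻¹·m⁻²·s³·A²] = kg⁻¹·m⁻²·s⁴·A²
  E. [s] · [kg⁻¹·m⁻²·s³·A²] = kg⁻¹·m⁻²·s⁴·A²
All reduce to kg⁻¹·m⁻²·s⁴·A² except C., which is kg⁻¹·m⁻²·s³·A².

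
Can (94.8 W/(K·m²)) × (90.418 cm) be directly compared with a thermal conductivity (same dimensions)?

Reduce each to base SI dimensions:
  (94.8 W/(K·m²)) × (90.418 cm):  [kg·s⁻³·K⁻¹] · [m] = kg·m·s⁻³·K⁻¹
  a thermal conductivity:  [thermal conductivity] = kg·m·s⁻³·K⁻¹
Both are kg·m·s⁻³·K⁻¹, so they have the same dimensions and can be added.

Yes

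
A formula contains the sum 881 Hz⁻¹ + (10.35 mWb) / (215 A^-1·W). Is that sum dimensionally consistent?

Yes

Expand each in SI base units:
  881 Hz⁻¹:  Hz⁻¹ = (s⁻¹)⁻¹ = s
  (10.35 mWb) / (215 A^-1·W):  [kg·m²·s⁻²·A⁻¹] / [kg·m²·s⁻³·A⁻¹] = s
Both are s, so they have the same dimensions and can be added.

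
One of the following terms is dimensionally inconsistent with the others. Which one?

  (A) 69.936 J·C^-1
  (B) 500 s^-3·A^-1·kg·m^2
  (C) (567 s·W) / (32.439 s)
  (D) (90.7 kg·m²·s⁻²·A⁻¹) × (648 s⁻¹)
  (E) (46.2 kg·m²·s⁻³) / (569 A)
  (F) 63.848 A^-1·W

In SI base units:
  (A) J·C⁻¹ = N·m·(s·A)⁻¹ = kg·m²·s⁻³·A⁻¹
  (B) kg·m²·s⁻³·A⁻¹
  (C) [kg·m²·s⁻²] / [s] = kg·m²·s⁻³
  (D) [kg·m²·s⁻²·A⁻¹] · [s⁻¹] = kg·m²·s⁻³·A⁻¹
  (E) [kg·m²·s⁻³] / [A] = kg·m²·s⁻³·A⁻¹
  (F) W·A⁻¹ = J·s⁻¹·A⁻¹ = kg·m²·s⁻³·A⁻¹
All reduce to kg·m²·s⁻³·A⁻¹ except (C), which is kg·m²·s⁻³.

(C)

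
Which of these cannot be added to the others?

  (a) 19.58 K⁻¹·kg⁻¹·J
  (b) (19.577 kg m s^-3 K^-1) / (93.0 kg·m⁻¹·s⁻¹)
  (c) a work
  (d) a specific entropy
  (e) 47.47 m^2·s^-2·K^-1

(c)

Work out the base dimensions of each:
  (a) J·kg⁻¹·K⁻¹ = N·m·kg⁻¹·K⁻¹ = m²·s⁻²·K⁻¹
  (b) [kg·m·s⁻³·K⁻¹] / [kg·m⁻¹·s⁻¹] = m²·s⁻²·K⁻¹
  (c) [work] = kg·m²·s⁻²
  (d) [specific entropy] = m²·s⁻²·K⁻¹
  (e) m²·s⁻²·K⁻¹
All reduce to m²·s⁻²·K⁻¹ except (c), which is kg·m²·s⁻².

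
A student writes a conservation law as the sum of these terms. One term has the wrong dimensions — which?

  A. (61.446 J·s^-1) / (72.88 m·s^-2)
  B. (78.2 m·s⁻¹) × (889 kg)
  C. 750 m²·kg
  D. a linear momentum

In SI base units:
  A. [kg·m²·s⁻³] / [m·s⁻²] = kg·m·s⁻¹
  B. [m·s⁻¹] · [kg] = kg·m·s⁻¹
  C. kg·m²
  D. [linear momentum] = kg·m·s⁻¹
All reduce to kg·m·s⁻¹ except C., which is kg·m².

C.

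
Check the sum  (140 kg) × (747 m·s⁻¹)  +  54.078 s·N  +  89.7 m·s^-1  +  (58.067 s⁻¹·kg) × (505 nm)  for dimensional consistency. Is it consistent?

In SI base units:
  (140 kg) × (747 m·s⁻¹):  [kg] · [m·s⁻¹] = kg·m·s⁻¹
  54.078 s·N:  N·s = kg·m·s⁻²·s = kg·m·s⁻¹
  89.7 m·s^-1:  m·s⁻¹
  (58.067 s⁻¹·kg) × (505 nm):  [kg·s⁻¹] · [m] = kg·m·s⁻¹
The terms do not share a single dimension (kg·m·s⁻¹ vs m·s⁻¹).

No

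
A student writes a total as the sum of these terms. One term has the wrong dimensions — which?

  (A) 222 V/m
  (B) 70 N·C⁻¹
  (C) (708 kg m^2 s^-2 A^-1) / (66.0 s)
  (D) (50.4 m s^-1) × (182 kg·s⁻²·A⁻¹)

In SI base units:
  (A) V·m⁻¹ = J·C⁻¹·m⁻¹ = kg·m·s⁻³·A⁻¹
  (B) N·C⁻¹ = kg·m·s⁻²·(s·A)⁻¹ = kg·m·s⁻³·A⁻¹
  (C) [kg·m²·s⁻²·A⁻¹] / [s] = kg·m²·s⁻³·A⁻¹
  (D) [m·s⁻¹] · [kg·s⁻²·A⁻¹] = kg·m·s⁻³·A⁻¹
All reduce to kg·m·s⁻³·A⁻¹ except (C), which is kg·m²·s⁻³·A⁻¹.

(C)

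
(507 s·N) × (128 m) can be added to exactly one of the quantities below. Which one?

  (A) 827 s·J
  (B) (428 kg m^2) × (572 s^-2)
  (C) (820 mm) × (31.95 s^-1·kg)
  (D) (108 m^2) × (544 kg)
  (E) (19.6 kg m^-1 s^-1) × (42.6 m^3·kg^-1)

Reference: [kg·m·s⁻¹] · [m] = kg·m²·s⁻¹.
Each option:
  (A) J·s = N·m·s = kg·m²·s⁻¹  ← same
  (B) [kg·m²] · [s⁻²] = kg·m²·s⁻²
  (C) [m] · [kg·s⁻¹] = kg·m·s⁻¹
  (D) [m²] · [kg] = kg·m²
  (E) [kg·m⁻¹·s⁻¹] · [kg⁻¹·m³] = m²·s⁻¹
Only (A) matches kg·m²·s⁻¹.

(A)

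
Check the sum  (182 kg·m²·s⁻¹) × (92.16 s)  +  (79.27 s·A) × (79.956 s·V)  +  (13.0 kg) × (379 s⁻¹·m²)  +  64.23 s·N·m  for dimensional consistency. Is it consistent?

Expand each in SI base units:
  (182 kg·m²·s⁻¹) × (92.16 s):  [kg·m²·s⁻¹] · [s] = kg·m²
  (79.27 s·A) × (79.956 s·V):  [s·A] · [kg·m²·s⁻²·A⁻¹] = kg·m²·s⁻¹
  (13.0 kg) × (379 s⁻¹·m²):  [kg] · [m²·s⁻¹] = kg·m²·s⁻¹
  64.23 s·N·m:  N·m·s = kg·m·s⁻²·m·s = kg·m²·s⁻¹
The terms do not share a single dimension (kg·m² vs kg·m²·s⁻¹).

No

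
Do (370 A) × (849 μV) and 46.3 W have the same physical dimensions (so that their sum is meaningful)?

Yes

Expand each in SI base units:
  (370 A) × (849 μV):  [A] · [kg·m²·s⁻³·A⁻¹] = kg·m²·s⁻³
  46.3 W:  W = J·s⁻¹ = kg·m²·s⁻³
Both are kg·m²·s⁻³, so they have the same dimensions and can be added.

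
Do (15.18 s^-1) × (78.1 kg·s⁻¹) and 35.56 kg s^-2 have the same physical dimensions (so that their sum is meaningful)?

Yes

In SI base units:
  (15.18 s^-1) × (78.1 kg·s⁻¹):  [s⁻¹] · [kg·s⁻¹] = kg·s⁻²
  35.56 kg s^-2:  kg·s⁻²
Both are kg·s⁻², so they have the same dimensions and can be added.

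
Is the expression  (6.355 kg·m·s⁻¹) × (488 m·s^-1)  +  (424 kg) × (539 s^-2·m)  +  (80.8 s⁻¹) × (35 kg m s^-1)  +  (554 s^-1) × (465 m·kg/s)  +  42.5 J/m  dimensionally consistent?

Expand each in SI base units:
  (6.355 kg·m·s⁻¹) × (488 m·s^-1):  [kg·m·s⁻¹] · [m·s⁻¹] = kg·m²·s⁻²
  (424 kg) × (539 s^-2·m):  [kg] · [m·s⁻²] = kg·m·s⁻²
  (80.8 s⁻¹) × (35 kg m s^-1):  [s⁻¹] · [kg·m·s⁻¹] = kg·m·s⁻²
  (554 s^-1) × (465 m·kg/s):  [s⁻¹] · [kg·m·s⁻¹] = kg·m·s⁻²
  42.5 J/m:  J·m⁻¹ = N·m·m⁻¹ = kg·m·s⁻²
The terms do not share a single dimension (kg·m²·s⁻² vs kg·m·s⁻²).

No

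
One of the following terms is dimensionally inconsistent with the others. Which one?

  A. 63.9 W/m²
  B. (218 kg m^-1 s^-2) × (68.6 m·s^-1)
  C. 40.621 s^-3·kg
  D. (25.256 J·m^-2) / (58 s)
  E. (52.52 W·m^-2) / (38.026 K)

Reduce each to base SI dimensions:
  A. W·m⁻² = J·s⁻¹·m⁻² = kg·s⁻³
  B. [kg·m⁻¹·s⁻²] · [m·s⁻¹] = kg·s⁻³
  C. kg·s⁻³
  D. [kg·s⁻²] / [s] = kg·s⁻³
  E. [kg·s⁻³] / [K] = kg·s⁻³·K⁻¹
All reduce to kg·s⁻³ except E., which is kg·s⁻³·K⁻¹.

E.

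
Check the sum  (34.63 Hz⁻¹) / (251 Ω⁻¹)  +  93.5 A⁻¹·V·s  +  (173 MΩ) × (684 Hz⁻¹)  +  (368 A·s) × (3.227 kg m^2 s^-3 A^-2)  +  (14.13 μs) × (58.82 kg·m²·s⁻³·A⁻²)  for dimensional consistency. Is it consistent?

No

Dimensions:
  (34.63 Hz⁻¹) / (251 Ω⁻¹):  [s] / [kg⁻¹·m⁻²·s³·A²] = kg·m²·s⁻²·A⁻²
  93.5 A⁻¹·V·s:  V·s·A⁻¹ = J·C⁻¹·s·A⁻¹ = kg·m²·s⁻²·A⁻²
  (173 MΩ) × (684 Hz⁻¹):  [kg·m²·s⁻³·A⁻²] · [s] = kg·m²·s⁻²·A⁻²
  (368 A·s) × (3.227 kg m^2 s^-3 A^-2):  [s·A] · [kg·m²·s⁻³·A⁻²] = kg·m²·s⁻²·A⁻¹
  (14.13 μs) × (58.82 kg·m²·s⁻³·A⁻²):  [s] · [kg·m²·s⁻³·A⁻²] = kg·m²·s⁻²·A⁻²
The terms do not share a single dimension (kg·m²·s⁻²·A⁻² vs kg·m²·s⁻²·A⁻¹).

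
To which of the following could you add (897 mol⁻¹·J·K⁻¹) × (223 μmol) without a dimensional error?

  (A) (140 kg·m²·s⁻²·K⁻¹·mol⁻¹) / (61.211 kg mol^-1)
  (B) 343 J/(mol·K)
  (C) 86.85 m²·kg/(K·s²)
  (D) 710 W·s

(C)

Reference: [kg·m²·s⁻²·K⁻¹·mol⁻¹] · [mol] = kg·m²·s⁻²·K⁻¹.
Each option:
  (A) [kg·m²·s⁻²·K⁻¹·mol⁻¹] / [kg·mol⁻¹] = m²·s⁻²·K⁻¹
  (B) J·mol⁻¹·K⁻¹ = N·m·mol⁻¹·K⁻¹ = kg·m²·s⁻²·K⁻¹·mol⁻¹
  (C) kg·m²·s⁻²·K⁻¹  ← same
  (D) W·s = J·s⁻¹·s = kg·m²·s⁻²
Only (C) matches kg·m²·s⁻²·K⁻¹.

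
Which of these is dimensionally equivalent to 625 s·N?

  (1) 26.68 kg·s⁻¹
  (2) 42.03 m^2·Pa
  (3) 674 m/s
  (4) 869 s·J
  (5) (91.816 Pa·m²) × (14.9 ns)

(5)

Reference: N·s = kg·m·s⁻²·s = kg·m·s⁻¹.
Each option:
  (1) kg·s⁻¹
  (2) Pa·m² = N·m⁻²·m² = kg·m·s⁻²
  (3) m·s⁻¹
  (4) J·s = N·m·s = kg·m²·s⁻¹
  (5) [kg·m·s⁻²] · [s] = kg·m·s⁻¹  ← same
Only (5) matches kg·m·s⁻¹.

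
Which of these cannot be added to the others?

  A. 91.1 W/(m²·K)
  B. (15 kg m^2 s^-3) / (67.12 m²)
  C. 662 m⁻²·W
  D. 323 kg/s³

A.

Work out the base dimensions of each:
  A. W·m⁻²·K⁻¹ = J·s⁻¹·m⁻²·K⁻¹ = kg·s⁻³·K⁻¹
  B. [kg·m²·s⁻³] / [m²] = kg·s⁻³
  C. W·m⁻² = J·s⁻¹·m⁻² = kg·s⁻³
  D. kg·s⁻³
All reduce to kg·s⁻³ except A., which is kg·s⁻³·K⁻¹.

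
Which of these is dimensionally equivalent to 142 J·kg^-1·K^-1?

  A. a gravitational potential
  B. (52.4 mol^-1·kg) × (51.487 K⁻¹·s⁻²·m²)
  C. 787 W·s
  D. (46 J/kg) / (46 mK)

Reference: J·kg⁻¹·K⁻¹ = N·m·kg⁻¹·K⁻¹ = m²·s⁻²·K⁻¹.
Each option:
  A. [gravitational potential] = m²·s⁻²
  B. [kg·mol⁻¹] · [m²·s⁻²·K⁻¹] = kg·m²·s⁻²·K⁻¹·mol⁻¹
  C. W·s = J·s⁻¹·s = kg·m²·s⁻²
  D. [m²·s⁻²] / [K] = m²·s⁻²·K⁻¹  ← same
Only D. matches m²·s⁻²·K⁻¹.

D.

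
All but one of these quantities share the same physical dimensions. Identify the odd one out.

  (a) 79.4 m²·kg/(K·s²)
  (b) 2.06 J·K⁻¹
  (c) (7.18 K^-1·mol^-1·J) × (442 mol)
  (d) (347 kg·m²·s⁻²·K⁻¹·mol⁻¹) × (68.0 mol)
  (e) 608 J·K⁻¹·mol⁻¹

Dimensions:
  (a) kg·m²·s⁻²·K⁻¹
  (b) J·K⁻¹ = N·m·K⁻¹ = kg·m²·s⁻²·K⁻¹
  (c) [kg·m²·s⁻²·K⁻¹·mol⁻¹] · [mol] = kg·m²·s⁻²·K⁻¹
  (d) [kg·m²·s⁻²·K⁻¹·mol⁻¹] · [mol] = kg·m²·s⁻²·K⁻¹
  (e) J·mol⁻¹·K⁻¹ = N·m·mol⁻¹·K⁻¹ = kg·m²·s⁻²·K⁻¹·mol⁻¹
All reduce to kg·m²·s⁻²·K⁻¹ except (e), which is kg·m²·s⁻²·K⁻¹·mol⁻¹.

(e)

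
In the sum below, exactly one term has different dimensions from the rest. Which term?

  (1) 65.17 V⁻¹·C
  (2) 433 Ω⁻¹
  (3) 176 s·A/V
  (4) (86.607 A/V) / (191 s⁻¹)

Dimensions:
  (1) C·V⁻¹ = s·A·(J·C⁻¹)⁻¹ = kg⁻¹·m⁻²·s⁴·A²
  (2) Ω⁻¹ = (V·A⁻¹)⁻¹ = kg⁻¹·m⁻²·s³·A²
  (3) A·s·V⁻¹ = A·s·(J·C⁻¹)⁻¹ = kg⁻¹·m⁻²·s⁴·A²
  (4) [kg⁻¹·m⁻²·s³·A²] / [s⁻¹] = kg⁻¹·m⁻²·s⁴·A²
All reduce to kg⁻¹·m⁻²·s⁴·A² except (2), which is kg⁻¹·m⁻²·s³·A².

(2)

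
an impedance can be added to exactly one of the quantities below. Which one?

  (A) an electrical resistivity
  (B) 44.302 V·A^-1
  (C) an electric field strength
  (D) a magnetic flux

(B)

Reference: [impedance] = kg·m²·s⁻³·A⁻².
Each option:
  (A) [electrical resistivity] = kg·m³·s⁻³·A⁻²
  (B) V·A⁻¹ = J·C⁻¹·A⁻¹ = kg·m²·s⁻³·A⁻²  ← same
  (C) [electric field strength] = kg·m·s⁻³·A⁻¹
  (D) [magnetic flux] = kg·m²·s⁻²·A⁻¹
Only (B) matches kg·m²·s⁻³·A⁻².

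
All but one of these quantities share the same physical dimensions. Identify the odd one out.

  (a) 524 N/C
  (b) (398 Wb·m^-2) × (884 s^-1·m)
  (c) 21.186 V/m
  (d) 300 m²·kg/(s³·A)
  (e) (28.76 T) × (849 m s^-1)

Reduce each to base SI dimensions:
  (a) N·C⁻¹ = kg·m·s⁻²·(s·A)⁻¹ = kg·m·s⁻³·A⁻¹
  (b) [kg·s⁻²·A⁻¹] · [m·s⁻¹] = kg·m·s⁻³·A⁻¹
  (c) V·m⁻¹ = J·C⁻¹·m⁻¹ = kg·m·s⁻³·A⁻¹
  (d) kg·m²·s⁻³·A⁻¹
  (e) [kg·s⁻²·A⁻¹] · [m·s⁻¹] = kg·m·s⁻³·A⁻¹
All reduce to kg·m·s⁻³·A⁻¹ except (d), which is kg·m²·s⁻³·A⁻¹.

(d)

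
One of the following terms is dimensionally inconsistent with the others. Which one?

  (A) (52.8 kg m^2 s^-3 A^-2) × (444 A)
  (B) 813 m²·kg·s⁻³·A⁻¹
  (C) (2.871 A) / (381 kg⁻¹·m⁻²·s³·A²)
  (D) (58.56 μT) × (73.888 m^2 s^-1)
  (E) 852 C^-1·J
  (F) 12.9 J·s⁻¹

(F)

In SI base units:
  (A) [kg·m²·s⁻³·A⁻²] · [A] = kg·m²·s⁻³·A⁻¹
  (B) kg·m²·s⁻³·A⁻¹
  (C) [A] / [kg⁻¹·m⁻²·s³·A²] = kg·m²·s⁻³·A⁻¹
  (D) [kg·s⁻²·A⁻¹] · [m²·s⁻¹] = kg·m²·s⁻³·A⁻¹
  (E) J·C⁻¹ = N·m·(s·A)⁻¹ = kg·m²·s⁻³·A⁻¹
  (F) J·s⁻¹ = N·m·s⁻¹ = kg·m²·s⁻³
All reduce to kg·m²·s⁻³·A⁻¹ except (F), which is kg·m²·s⁻³.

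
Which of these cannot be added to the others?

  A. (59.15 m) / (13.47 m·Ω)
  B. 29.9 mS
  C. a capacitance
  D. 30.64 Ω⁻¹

Expand each in SI base units:
  A. [m] / [kg·m³·s⁻³·A⁻²] = kg⁻¹·m⁻²·s³·A²
  B. S = Ω⁻¹ = kg⁻¹·m⁻²·s³·A²
  C. [capacitance] = kg⁻¹·m⁻²·s⁴·A²
  D. Ω⁻¹ = (V·A⁻¹)⁻¹ = kg⁻¹·m⁻²·s³·A²
All reduce to kg⁻¹·m⁻²·s³·A² except C., which is kg⁻¹·m⁻²·s⁴·A².

C.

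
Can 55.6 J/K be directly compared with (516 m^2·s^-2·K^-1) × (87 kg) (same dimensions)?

Yes

Expand each in SI base units:
  55.6 J/K:  J·K⁻¹ = N·m·K⁻¹ = kg·m²·s⁻²·K⁻¹
  (516 m^2·s^-2·K^-1) × (87 kg):  [m²·s⁻²·K⁻¹] · [kg] = kg·m²·s⁻²·K⁻¹
Both are kg·m²·s⁻²·K⁻¹, so they have the same dimensions and can be added.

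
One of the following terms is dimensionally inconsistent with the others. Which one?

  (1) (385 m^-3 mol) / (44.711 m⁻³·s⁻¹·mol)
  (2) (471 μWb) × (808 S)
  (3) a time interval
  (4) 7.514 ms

(2)

Expand each in SI base units:
  (1) [m⁻³·mol] / [m⁻³·s⁻¹·mol] = s
  (2) [kg·m²·s⁻²·A⁻¹] · [kg⁻¹·m⁻²·s³·A²] = s·A
  (3) [time interval] = s
  (4) s
All reduce to s except (2), which is s·A.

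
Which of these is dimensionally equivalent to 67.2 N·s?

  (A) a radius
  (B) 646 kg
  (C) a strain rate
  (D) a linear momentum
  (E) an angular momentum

Reference: N·s = kg·m·s⁻²·s = kg·m·s⁻¹.
Each option:
  (A) [radius] = m
  (B) kg
  (C) [strain rate] = s⁻¹
  (D) [linear momentum] = kg·m·s⁻¹  ← same
  (E) [angular momentum] = kg·m²·s⁻¹
Only (D) matches kg·m·s⁻¹.

(D)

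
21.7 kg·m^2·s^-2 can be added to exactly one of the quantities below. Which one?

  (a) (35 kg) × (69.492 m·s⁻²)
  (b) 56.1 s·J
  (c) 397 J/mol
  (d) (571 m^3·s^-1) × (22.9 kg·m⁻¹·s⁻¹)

Reference: kg·m²·s⁻².
Each option:
  (a) [kg] · [m·s⁻²] = kg·m·s⁻²
  (b) J·s = N·m·s = kg·m²·s⁻¹
  (c) J·mol⁻¹ = N·m·mol⁻¹ = kg·m²·s⁻²·mol⁻¹
  (d) [m³·s⁻¹] · [kg·m⁻¹·s⁻¹] = kg·m²·s⁻²  ← same
Only (d) matches kg·m²·s⁻².

(d)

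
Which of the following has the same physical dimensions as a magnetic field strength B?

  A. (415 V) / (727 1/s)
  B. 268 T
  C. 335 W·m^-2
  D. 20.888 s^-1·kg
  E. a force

B.

Reference: [magnetic field strength B] = kg·s⁻²·A⁻¹.
Each option:
  A. [kg·m²·s⁻³·A⁻¹] / [s⁻¹] = kg·m²·s⁻²·A⁻¹
  B. T = Wb·m⁻² = kg·s⁻²·A⁻¹  ← same
  C. W·m⁻² = J·s⁻¹·m⁻² = kg·s⁻³
  D. kg·s⁻¹
  E. [force] = kg·m·s⁻²
Only B. matches kg·s⁻²·A⁻¹.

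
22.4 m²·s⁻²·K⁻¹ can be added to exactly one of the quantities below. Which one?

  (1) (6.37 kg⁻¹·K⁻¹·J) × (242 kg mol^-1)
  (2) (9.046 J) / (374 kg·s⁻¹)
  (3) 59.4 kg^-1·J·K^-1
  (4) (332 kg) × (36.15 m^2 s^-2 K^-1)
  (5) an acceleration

Reference: m²·s⁻²·K⁻¹.
Each option:
  (1) [m²·s⁻²·K⁻¹] · [kg·mol⁻¹] = kg·m²·s⁻²·K⁻¹·mol⁻¹
  (2) [kg·m²·s⁻²] / [kg·s⁻¹] = m²·s⁻¹
  (3) J·kg⁻¹·K⁻¹ = N·m·kg⁻¹·K⁻¹ = m²·s⁻²·K⁻¹  ← same
  (4) [kg] · [m²·s⁻²·K⁻¹] = kg·m²·s⁻²·K⁻¹
  (5) [acceleration] = m·s⁻²
Only (3) matches m²·s⁻²·K⁻¹.

(3)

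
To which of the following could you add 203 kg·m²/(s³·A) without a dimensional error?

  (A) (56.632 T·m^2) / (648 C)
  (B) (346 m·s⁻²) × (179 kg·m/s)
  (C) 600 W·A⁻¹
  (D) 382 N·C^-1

(C)

Reference: kg·m²·s⁻³·A⁻¹.
Each option:
  (A) [kg·m²·s⁻²·A⁻¹] / [s·A] = kg·m²·s⁻³·A⁻²
  (B) [m·s⁻²] · [kg·m·s⁻¹] = kg·m²·s⁻³
  (C) W·A⁻¹ = J·s⁻¹·A⁻¹ = kg·m²·s⁻³·A⁻¹  ← same
  (D) N·C⁻¹ = kg·m·s⁻²·(s·A)⁻¹ = kg·m·s⁻³·A⁻¹
Only (C) matches kg·m²·s⁻³·A⁻¹.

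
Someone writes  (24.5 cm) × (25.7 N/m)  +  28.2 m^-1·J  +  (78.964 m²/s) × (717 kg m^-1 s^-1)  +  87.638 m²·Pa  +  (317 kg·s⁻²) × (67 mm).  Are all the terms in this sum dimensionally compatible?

Work out the base dimensions of each:
  (24.5 cm) × (25.7 N/m):  [m] · [kg·s⁻²] = kg·m·s⁻²
  28.2 m^-1·J:  J·m⁻¹ = N·m·m⁻¹ = kg·m·s⁻²
  (78.964 m²/s) × (717 kg m^-1 s^-1):  [m²·s⁻¹] · [kg·m⁻¹·s⁻¹] = kg·m·s⁻²
  87.638 m²·Pa:  Pa·m² = N·m⁻²·m² = kg·m·s⁻²
  (317 kg·s⁻²) × (67 mm):  [kg·s⁻²] · [m] = kg·m·s⁻²
Every term reduces to kg·m·s⁻².

Yes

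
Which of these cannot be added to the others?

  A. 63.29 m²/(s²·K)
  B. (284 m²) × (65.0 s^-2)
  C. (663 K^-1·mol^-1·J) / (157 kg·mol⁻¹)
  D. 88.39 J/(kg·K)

B.

In SI base units:
  A. m²·s⁻²·K⁻¹
  B. [m²] · [s⁻²] = m²·s⁻²
  C. [kg·m²·s⁻²·K⁻¹·mol⁻¹] / [kg·mol⁻¹] = m²·s⁻²·K⁻¹
  D. J·kg⁻¹·K⁻¹ = N·m·kg⁻¹·K⁻¹ = m²·s⁻²·K⁻¹
All reduce to m²·s⁻²·K⁻¹ except B., which is m²·s⁻².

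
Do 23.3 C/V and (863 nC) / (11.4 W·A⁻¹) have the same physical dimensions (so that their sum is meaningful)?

Work out the base dimensions of each:
  23.3 C/V:  C·V⁻¹ = s·A·(J·C⁻¹)⁻¹ = kg⁻¹·m⁻²·s⁴·A²
  (863 nC) / (11.4 W·A⁻¹):  [s·A] / [kg·m²·s⁻³·A⁻¹] = kg⁻¹·m⁻²·s⁴·A²
Both are kg⁻¹·m⁻²·s⁴·A², so they have the same dimensions and can be added.

Yes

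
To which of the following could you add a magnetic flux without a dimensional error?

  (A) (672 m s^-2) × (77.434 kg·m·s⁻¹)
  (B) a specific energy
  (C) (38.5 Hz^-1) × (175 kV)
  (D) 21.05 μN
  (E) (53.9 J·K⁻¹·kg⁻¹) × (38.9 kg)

Reference: [magnetic flux] = kg·m²·s⁻²·A⁻¹.
Each option:
  (A) [m·s⁻²] · [kg·m·s⁻¹] = kg·m²·s⁻³
  (B) [specific energy] = m²·s⁻²
  (C) [s] · [kg·m²·s⁻³·A⁻¹] = kg·m²·s⁻²·A⁻¹  ← same
  (D) N = kg·m·s⁻²
  (E) [m²·s⁻²·K⁻¹] · [kg] = kg·m²·s⁻²·K⁻¹
Only (C) matches kg·m²·s⁻²·A⁻¹.

(C)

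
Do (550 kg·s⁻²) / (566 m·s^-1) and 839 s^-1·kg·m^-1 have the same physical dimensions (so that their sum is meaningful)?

Yes

Work out the base dimensions of each:
  (550 kg·s⁻²) / (566 m·s^-1):  [kg·s⁻²] / [m·s⁻¹] = kg·m⁻¹·s⁻¹
  839 s^-1·kg·m^-1:  kg·m⁻¹·s⁻¹
Both are kg·m⁻¹·s⁻¹, so they have the same dimensions and can be added.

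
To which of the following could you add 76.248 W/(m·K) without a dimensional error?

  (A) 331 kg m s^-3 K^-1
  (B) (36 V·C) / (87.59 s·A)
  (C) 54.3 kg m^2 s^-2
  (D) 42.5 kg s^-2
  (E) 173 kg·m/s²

Reference: W·m⁻¹·K⁻¹ = J·s⁻¹·m⁻¹·K⁻¹ = kg·m·s⁻³·K⁻¹.
Each option:
  (A) kg·m·s⁻³·K⁻¹  ← same
  (B) [kg·m²·s⁻²] / [s·A] = kg·m²·s⁻³·A⁻¹
  (C) kg·m²·s⁻²
  (D) kg·s⁻²
  (E) kg·m·s⁻²
Only (A) matches kg·m·s⁻³·K⁻¹.

(A)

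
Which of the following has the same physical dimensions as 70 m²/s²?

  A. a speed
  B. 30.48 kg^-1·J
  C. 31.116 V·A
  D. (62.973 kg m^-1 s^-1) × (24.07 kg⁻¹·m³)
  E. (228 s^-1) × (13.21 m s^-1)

Reference: m²·s⁻².
Each option:
  A. [speed] = m·s⁻¹
  B. J·kg⁻¹ = N·m·kg⁻¹ = m²·s⁻²  ← same
  C. V·A = J·C⁻¹·A = kg·m²·s⁻³
  D. [kg·m⁻¹·s⁻¹] · [kg⁻¹·m³] = m²·s⁻¹
  E. [s⁻¹] · [m·s⁻¹] = m·s⁻²
Only B. matches m²·s⁻².

B.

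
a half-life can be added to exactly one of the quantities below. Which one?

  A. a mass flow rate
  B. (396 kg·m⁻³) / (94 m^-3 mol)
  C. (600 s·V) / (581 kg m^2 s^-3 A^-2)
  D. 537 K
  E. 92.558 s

Reference: [half-life] = s.
Each option:
  A. [mass flow rate] = kg·s⁻¹
  B. [kg·m⁻³] / [m⁻³·mol] = kg·mol⁻¹
  C. [kg·m²·s⁻²·A⁻¹] / [kg·m²·s⁻³·A⁻²] = s·A
  D. K
  E. s  ← same
Only E. matches s.

E.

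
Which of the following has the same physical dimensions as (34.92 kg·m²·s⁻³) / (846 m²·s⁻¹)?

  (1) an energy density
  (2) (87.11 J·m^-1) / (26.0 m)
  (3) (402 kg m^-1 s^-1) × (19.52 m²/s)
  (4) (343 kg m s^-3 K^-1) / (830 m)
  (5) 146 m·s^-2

Reference: [kg·m²·s⁻³] / [m²·s⁻¹] = kg·s⁻².
Each option:
  (1) [energy density] = kg·m⁻¹·s⁻²
  (2) [kg·m·s⁻²] / [m] = kg·s⁻²  ← same
  (3) [kg·m⁻¹·s⁻¹] · [m²·s⁻¹] = kg·m·s⁻²
  (4) [kg·m·s⁻³·K⁻¹] / [m] = kg·s⁻³·K⁻¹
  (5) m·s⁻²
Only (2) matches kg·s⁻².

(2)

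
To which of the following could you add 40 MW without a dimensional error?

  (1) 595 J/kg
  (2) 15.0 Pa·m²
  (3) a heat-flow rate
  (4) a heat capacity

Reference: W = J·s⁻¹ = kg·m²·s⁻³.
Each option:
  (1) J·kg⁻¹ = N·m·kg⁻¹ = m²·s⁻²
  (2) Pa·m² = N·m⁻²·m² = kg·m·s⁻²
  (3) [heat-flow rate] = kg·m²·s⁻³  ← same
  (4) [heat capacity] = kg·m²·s⁻²·K⁻¹
Only (3) matches kg·m²·s⁻³.

(3)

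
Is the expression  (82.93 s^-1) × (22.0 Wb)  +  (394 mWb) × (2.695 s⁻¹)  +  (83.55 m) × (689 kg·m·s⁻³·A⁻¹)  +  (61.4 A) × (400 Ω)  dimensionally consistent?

Yes

Dimensions:
  (82.93 s^-1) × (22.0 Wb):  [s⁻¹] · [kg·m²·s⁻²·A⁻¹] = kg·m²·s⁻³·A⁻¹
  (394 mWb) × (2.695 s⁻¹):  [kg·m²·s⁻²·A⁻¹] · [s⁻¹] = kg·m²·s⁻³·A⁻¹
  (83.55 m) × (689 kg·m·s⁻³·A⁻¹):  [m] · [kg·m·s⁻³·A⁻¹] = kg·m²·s⁻³·A⁻¹
  (61.4 A) × (400 Ω):  [A] · [kg·m²·s⁻³·A⁻²] = kg·m²·s⁻³·A⁻¹
Every term reduces to kg·m²·s⁻³·A⁻¹.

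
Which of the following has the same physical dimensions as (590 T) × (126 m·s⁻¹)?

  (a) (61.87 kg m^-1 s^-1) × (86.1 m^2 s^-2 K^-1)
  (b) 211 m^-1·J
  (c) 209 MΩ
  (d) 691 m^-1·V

Reference: [kg·s⁻²·A⁻¹] · [m·s⁻¹] = kg·m·s⁻³·A⁻¹.
Each option:
  (a) [kg·m⁻¹·s⁻¹] · [m²·s⁻²·K⁻¹] = kg·m·s⁻³·K⁻¹
  (b) J·m⁻¹ = N·m·m⁻¹ = kg·m·s⁻²
  (c) Ω = V·A⁻¹ = kg·m²·s⁻³·A⁻²
  (d) V·m⁻¹ = J·C⁻¹·m⁻¹ = kg·m·s⁻³·A⁻¹  ← same
Only (d) matches kg·m·s⁻³·A⁻¹.

(d)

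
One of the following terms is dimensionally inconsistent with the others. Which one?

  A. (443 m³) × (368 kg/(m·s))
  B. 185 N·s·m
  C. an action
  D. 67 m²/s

D.

Expand each in SI base units:
  A. [m³] · [kg·m⁻¹·s⁻¹] = kg·m²·s⁻¹
  B. N·m·s = kg·m·s⁻²·m·s = kg·m²·s⁻¹
  C. [action] = kg·m²·s⁻¹
  D. m²·s⁻¹
All reduce to kg·m²·s⁻¹ except D., which is m²·s⁻¹.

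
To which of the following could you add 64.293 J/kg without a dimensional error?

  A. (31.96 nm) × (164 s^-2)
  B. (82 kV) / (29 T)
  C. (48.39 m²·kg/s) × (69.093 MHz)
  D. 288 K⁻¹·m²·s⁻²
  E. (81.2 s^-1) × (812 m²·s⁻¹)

Reference: J·kg⁻¹ = N·m·kg⁻¹ = m²·s⁻².
Each option:
  A. [m] · [s⁻²] = m·s⁻²
  B. [kg·m²·s⁻³·A⁻¹] / [kg·s⁻²·A⁻¹] = m²·s⁻¹
  C. [kg·m²·s⁻¹] · [s⁻¹] = kg·m²·s⁻²
  D. m²·s⁻²·K⁻¹
  E. [s⁻¹] · [m²·s⁻¹] = m²·s⁻²  ← same
Only E. matches m²·s⁻².

E.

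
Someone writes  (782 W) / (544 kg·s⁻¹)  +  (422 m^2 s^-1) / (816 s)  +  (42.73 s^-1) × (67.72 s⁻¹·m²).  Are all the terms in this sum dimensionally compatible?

Dimensions:
  (782 W) / (544 kg·s⁻¹):  [kg·m²·s⁻³] / [kg·s⁻¹] = m²·s⁻²
  (422 m^2 s^-1) / (816 s):  [m²·s⁻¹] / [s] = m²·s⁻²
  (42.73 s^-1) × (67.72 s⁻¹·m²):  [s⁻¹] · [m²·s⁻¹] = m²·s⁻²
Every term reduces to m²·s⁻².

Yes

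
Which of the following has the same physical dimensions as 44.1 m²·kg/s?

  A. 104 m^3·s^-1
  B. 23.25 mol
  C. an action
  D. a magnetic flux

Reference: kg·m²·s⁻¹.
Each option:
  A. m³·s⁻¹
  B. mol
  C. [action] = kg·m²·s⁻¹  ← same
  D. [magnetic flux] = kg·m²·s⁻²·A⁻¹
Only C. matches kg·m²·s⁻¹.

C.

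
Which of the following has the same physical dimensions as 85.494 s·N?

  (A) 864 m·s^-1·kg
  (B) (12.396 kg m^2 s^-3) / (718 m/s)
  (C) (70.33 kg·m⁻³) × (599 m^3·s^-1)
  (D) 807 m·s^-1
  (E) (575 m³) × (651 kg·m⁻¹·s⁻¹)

(A)

Reference: N·s = kg·m·s⁻²·s = kg·m·s⁻¹.
Each option:
  (A) kg·m·s⁻¹  ← same
  (B) [kg·m²·s⁻³] / [m·s⁻¹] = kg·m·s⁻²
  (C) [kg·m⁻³] · [m³·s⁻¹] = kg·s⁻¹
  (D) m·s⁻¹
  (E) [m³] · [kg·m⁻¹·s⁻¹] = kg·m²·s⁻¹
Only (A) matches kg·m·s⁻¹.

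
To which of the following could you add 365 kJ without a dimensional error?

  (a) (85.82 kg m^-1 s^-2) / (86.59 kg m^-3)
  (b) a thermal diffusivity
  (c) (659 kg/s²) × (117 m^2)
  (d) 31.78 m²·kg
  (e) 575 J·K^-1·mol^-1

Reference: J = N·m = kg·m²·s⁻².
Each option:
  (a) [kg·m⁻¹·s⁻²] / [kg·m⁻³] = m²·s⁻²
  (b) [thermal diffusivity] = m²·s⁻¹
  (c) [kg·s⁻²] · [m²] = kg·m²·s⁻²  ← same
  (d) kg·m²
  (e) J·mol⁻¹·K⁻¹ = N·m·mol⁻¹·K⁻¹ = kg·m²·s⁻²·K⁻¹·mol⁻¹
Only (c) matches kg·m²·s⁻².

(c)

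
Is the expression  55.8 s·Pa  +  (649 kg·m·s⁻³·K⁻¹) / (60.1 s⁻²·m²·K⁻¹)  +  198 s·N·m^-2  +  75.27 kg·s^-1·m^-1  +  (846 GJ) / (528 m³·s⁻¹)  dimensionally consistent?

Yes

Dimensions:
  55.8 s·Pa:  Pa·s = N·m⁻²·s = kg·m⁻¹·s⁻¹
  (649 kg·m·s⁻³·K⁻¹) / (60.1 s⁻²·m²·K⁻¹):  [kg·m·s⁻³·K⁻¹] / [m²·s⁻²·K⁻¹] = kg·m⁻¹·s⁻¹
  198 s·N·m^-2:  N·s·m⁻² = kg·m·s⁻²·s·m⁻² = kg·m⁻¹·s⁻¹
  75.27 kg·s^-1·m^-1:  kg·m⁻¹·s⁻¹
  (846 GJ) / (528 m³·s⁻¹):  [kg·m²·s⁻²] / [m³·s⁻¹] = kg·m⁻¹·s⁻¹
Every term reduces to kg·m⁻¹·s⁻¹.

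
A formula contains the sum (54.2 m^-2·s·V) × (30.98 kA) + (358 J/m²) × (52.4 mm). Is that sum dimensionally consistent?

Dimensions:
  (54.2 m^-2·s·V) × (30.98 kA):  [kg·s⁻²·A⁻¹] · [A] = kg·s⁻²
  (358 J/m²) × (52.4 mm):  [kg·s⁻²] · [m] = kg·m·s⁻²
kg·s⁻² ≠ kg·m·s⁻², so they cannot be added.

No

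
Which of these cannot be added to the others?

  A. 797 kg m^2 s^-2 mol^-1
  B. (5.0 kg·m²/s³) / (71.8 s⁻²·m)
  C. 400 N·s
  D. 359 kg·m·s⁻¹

A.

Work out the base dimensions of each:
  A. kg·m²·s⁻²·mol⁻¹
  B. [kg·m²·s⁻³] / [m·s⁻²] = kg·m·s⁻¹
  C. N·s = kg·m·s⁻²·s = kg·m·s⁻¹
  D. kg·m·s⁻¹
All reduce to kg·m·s⁻¹ except A., which is kg·m²·s⁻²·mol⁻¹.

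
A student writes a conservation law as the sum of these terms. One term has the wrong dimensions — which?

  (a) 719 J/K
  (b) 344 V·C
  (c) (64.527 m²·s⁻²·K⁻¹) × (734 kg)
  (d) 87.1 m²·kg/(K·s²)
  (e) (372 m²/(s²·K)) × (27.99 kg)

Dimensions:
  (a) J·K⁻¹ = N·m·K⁻¹ = kg·m²·s⁻²·K⁻¹
  (b) C·V = s·A·J·C⁻¹ = kg·m²·s⁻²
  (c) [m²·s⁻²·K⁻¹] · [kg] = kg·m²·s⁻²·K⁻¹
  (d) kg·m²·s⁻²·K⁻¹
  (e) [m²·s⁻²·K⁻¹] · [kg] = kg·m²·s⁻²·K⁻¹
All reduce to kg·m²·s⁻²·K⁻¹ except (b), which is kg·m²·s⁻².

(b)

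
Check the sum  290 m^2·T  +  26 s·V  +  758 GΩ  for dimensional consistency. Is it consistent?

Reduce each to base SI dimensions:
  290 m^2·T:  T·m² = Wb·m⁻²·m² = kg·m²·s⁻²·A⁻¹
  26 s·V:  V·s = J·C⁻¹·s = kg·m²·s⁻²·A⁻¹
  758 GΩ:  Ω = V·A⁻¹ = kg·m²·s⁻³·A⁻²
The terms do not share a single dimension (kg·m²·s⁻²·A⁻¹ vs kg·m²·s⁻³·A⁻²).

No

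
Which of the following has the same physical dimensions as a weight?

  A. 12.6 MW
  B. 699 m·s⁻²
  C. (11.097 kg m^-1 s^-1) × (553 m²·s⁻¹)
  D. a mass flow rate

C.

Reference: [weight] = kg·m·s⁻².
Each option:
  A. W = J·s⁻¹ = kg·m²·s⁻³
  B. m·s⁻²
  C. [kg·m⁻¹·s⁻¹] · [m²·s⁻¹] = kg·m·s⁻²  ← same
  D. [mass flow rate] = kg·s⁻¹
Only C. matches kg·m·s⁻².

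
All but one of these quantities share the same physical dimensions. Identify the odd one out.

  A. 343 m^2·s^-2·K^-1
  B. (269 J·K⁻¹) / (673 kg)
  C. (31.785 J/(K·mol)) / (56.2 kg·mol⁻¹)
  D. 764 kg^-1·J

Expand each in SI base units:
  A. m²·s⁻²·K⁻¹
  B. [kg·m²·s⁻²·K⁻¹] / [kg] = m²·s⁻²·K⁻¹
  C. [kg·m²·s⁻²·K⁻¹·mol⁻¹] / [kg·mol⁻¹] = m²·s⁻²·K⁻¹
  D. J·kg⁻¹ = N·m·kg⁻¹ = m²·s⁻²
All reduce to m²·s⁻²·K⁻¹ except D., which is m²·s⁻².

D.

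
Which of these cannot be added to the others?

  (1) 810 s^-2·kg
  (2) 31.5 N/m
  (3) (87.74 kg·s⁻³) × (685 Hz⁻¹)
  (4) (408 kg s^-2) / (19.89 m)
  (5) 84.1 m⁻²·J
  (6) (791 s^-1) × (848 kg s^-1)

Reduce each to base SI dimensions:
  (1) kg·s⁻²
  (2) N·m⁻¹ = kg·m·s⁻²·m⁻¹ = kg·s⁻²
  (3) [kg·s⁻³] · [s] = kg·s⁻²
  (4) [kg·s⁻²] / [m] = kg·m⁻¹·s⁻²
  (5) J·m⁻² = N·m·m⁻² = kg·s⁻²
  (6) [s⁻¹] · [kg·s⁻¹] = kg·s⁻²
All reduce to kg·s⁻² except (4), which is kg·m⁻¹·s⁻².

(4)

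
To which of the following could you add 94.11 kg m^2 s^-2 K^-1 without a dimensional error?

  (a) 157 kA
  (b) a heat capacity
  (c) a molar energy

Reference: kg·m²·s⁻²·K⁻¹.
Each option:
  (a) A
  (b) [heat capacity] = kg·m²·s⁻²·K⁻¹  ← same
  (c) [molar energy] = kg·m²·s⁻²·mol⁻¹
Only (b) matches kg·m²·s⁻²·K⁻¹.

(b)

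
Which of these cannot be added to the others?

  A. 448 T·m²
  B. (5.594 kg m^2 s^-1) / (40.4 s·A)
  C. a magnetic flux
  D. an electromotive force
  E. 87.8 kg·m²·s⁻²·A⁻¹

D.

Work out the base dimensions of each:
  A. T·m² = Wb·m⁻²·m² = kg·m²·s⁻²·A⁻¹
  B. [kg·m²·s⁻¹] / [s·A] = kg·m²·s⁻²·A⁻¹
  C. [magnetic flux] = kg·m²·s⁻²·A⁻¹
  D. [electromotive force] = kg·m²·s⁻³·A⁻¹
  E. kg·m²·s⁻²·A⁻¹
All reduce to kg·m²·s⁻²·A⁻¹ except D., which is kg·m²·s⁻³·A⁻¹.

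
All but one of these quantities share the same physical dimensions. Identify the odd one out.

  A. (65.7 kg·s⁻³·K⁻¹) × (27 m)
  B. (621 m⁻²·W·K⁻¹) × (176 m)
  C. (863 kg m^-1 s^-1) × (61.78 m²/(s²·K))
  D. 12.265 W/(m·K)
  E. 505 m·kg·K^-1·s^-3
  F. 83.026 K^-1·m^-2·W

Expand each in SI base units:
  A. [kg·s⁻³·K⁻¹] · [m] = kg·m·s⁻³·K⁻¹
  B. [kg·s⁻³·K⁻¹] · [m] = kg·m·s⁻³·K⁻¹
  C. [kg·m⁻¹·s⁻¹] · [m²·s⁻²·K⁻¹] = kg·m·s⁻³·K⁻¹
  D. W·m⁻¹·K⁻¹ = J·s⁻¹·m⁻¹·K⁻¹ = kg·m·s⁻³·K⁻¹
  E. kg·m·s⁻³·K⁻¹
  F. W·m⁻²·K⁻¹ = J·s⁻¹·m⁻²·K⁻¹ = kg·s⁻³·K⁻¹
All reduce to kg·m·s⁻³·K⁻¹ except F., which is kg·s⁻³·K⁻¹.

F.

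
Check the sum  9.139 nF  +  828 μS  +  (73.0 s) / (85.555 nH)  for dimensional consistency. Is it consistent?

No

Expand each in SI base units:
  9.139 nF:  F = C·V⁻¹ = kg⁻¹·m⁻²·s⁴·A²
  828 μS:  S = Ω⁻¹ = kg⁻¹·m⁻²·s³·A²
  (73.0 s) / (85.555 nH):  [s] / [kg·m²·s⁻²·A⁻²] = kg⁻¹·m⁻²·s³·A²
The terms do not share a single dimension (kg⁻¹·m⁻²·s³·A² vs kg⁻¹·m⁻²·s⁴·A²).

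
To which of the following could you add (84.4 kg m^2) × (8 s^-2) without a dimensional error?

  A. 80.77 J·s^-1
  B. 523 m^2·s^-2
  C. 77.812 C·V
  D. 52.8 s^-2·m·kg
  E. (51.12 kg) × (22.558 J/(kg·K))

C.

Reference: [kg·m²] · [s⁻²] = kg·m²·s⁻².
Each option:
  A. J·s⁻¹ = N·m·s⁻¹ = kg·m²·s⁻³
  B. m²·s⁻²
  C. C·V = s·A·J·C⁻¹ = kg·m²·s⁻²  ← same
  D. kg·m·s⁻²
  E. [kg] · [m²·s⁻²·K⁻¹] = kg·m²·s⁻²·K⁻¹
Only C. matches kg·m²·s⁻².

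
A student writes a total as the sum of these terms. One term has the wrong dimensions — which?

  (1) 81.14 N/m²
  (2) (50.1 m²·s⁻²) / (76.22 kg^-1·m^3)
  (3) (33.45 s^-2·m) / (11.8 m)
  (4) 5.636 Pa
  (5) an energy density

(3)

Work out the base dimensions of each:
  (1) N·m⁻² = kg·m·s⁻²·m⁻² = kg·m⁻¹·s⁻²
  (2) [m²·s⁻²] / [kg⁻¹·m³] = kg·m⁻¹·s⁻²
  (3) [m·s⁻²] / [m] = s⁻²
  (4) Pa = N·m⁻² = kg·m⁻¹·s⁻²
  (5) [energy density] = kg·m⁻¹·s⁻²
All reduce to kg·m⁻¹·s⁻² except (3), which is s⁻².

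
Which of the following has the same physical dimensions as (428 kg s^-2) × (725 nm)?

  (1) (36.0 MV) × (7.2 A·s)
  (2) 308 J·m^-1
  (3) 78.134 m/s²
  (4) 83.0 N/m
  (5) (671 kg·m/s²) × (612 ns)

Reference: [kg·s⁻²] · [m] = kg·m·s⁻².
Each option:
  (1) [kg·m²·s⁻³·A⁻¹] · [s·A] = kg·m²·s⁻²
  (2) J·m⁻¹ = N·m·m⁻¹ = kg·m·s⁻²  ← same
  (3) m·s⁻²
  (4) N·m⁻¹ = kg·m·s⁻²·m⁻¹ = kg·s⁻²
  (5) [kg·m·s⁻²] · [s] = kg·m·s⁻¹
Only (2) matches kg·m·s⁻².

(2)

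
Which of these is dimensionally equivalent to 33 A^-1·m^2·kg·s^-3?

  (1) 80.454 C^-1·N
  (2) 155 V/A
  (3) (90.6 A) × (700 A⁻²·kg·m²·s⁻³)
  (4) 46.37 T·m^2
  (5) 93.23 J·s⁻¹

Reference: kg·m²·s⁻³·A⁻¹.
Each option:
  (1) N·C⁻¹ = kg·m·s⁻²·(s·A)⁻¹ = kg·m·s⁻³·A⁻¹
  (2) V·A⁻¹ = J·C⁻¹·A⁻¹ = kg·m²·s⁻³·A⁻²
  (3) [A] · [kg·m²·s⁻³·A⁻²] = kg·m²·s⁻³·A⁻¹  ← same
  (4) T·m² = Wb·m⁻²·m² = kg·m²·s⁻²·A⁻¹
  (5) J·s⁻¹ = N·m·s⁻¹ = kg·m²·s⁻³
Only (3) matches kg·m²·s⁻³·A⁻¹.

(3)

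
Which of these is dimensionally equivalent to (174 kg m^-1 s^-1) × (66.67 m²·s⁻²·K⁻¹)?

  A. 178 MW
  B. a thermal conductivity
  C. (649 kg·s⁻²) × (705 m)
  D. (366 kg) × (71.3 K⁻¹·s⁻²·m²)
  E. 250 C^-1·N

Reference: [kg·m⁻¹·s⁻¹] · [m²·s⁻²·K⁻¹] = kg·m·s⁻³·K⁻¹.
Each option:
  A. W = J·s⁻¹ = kg·m²·s⁻³
  B. [thermal conductivity] = kg·m·s⁻³·K⁻¹  ← same
  C. [kg·s⁻²] · [m] = kg·m·s⁻²
  D. [kg] · [m²·s⁻²·K⁻¹] = kg·m²·s⁻²·K⁻¹
  E. N·C⁻¹ = kg·m·s⁻²·(s·A)⁻¹ = kg·m·s⁻³·A⁻¹
Only B. matches kg·m·s⁻³·K⁻¹.

B.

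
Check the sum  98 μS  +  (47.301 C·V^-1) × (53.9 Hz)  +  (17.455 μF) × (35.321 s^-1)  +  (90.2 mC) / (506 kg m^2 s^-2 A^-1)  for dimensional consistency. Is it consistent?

Work out the base dimensions of each:
  98 μS:  S = Ω⁻¹ = kg⁻¹·m⁻²·s³·A²
  (47.301 C·V^-1) × (53.9 Hz):  [kg⁻¹·m⁻²·s⁴·A²] · [s⁻¹] = kg⁻¹·m⁻²·s³·A²
  (17.455 μF) × (35.321 s^-1):  [kg⁻¹·m⁻²·s⁴·A²] · [s⁻¹] = kg⁻¹·m⁻²·s³·A²
  (90.2 mC) / (506 kg m^2 s^-2 A^-1):  [s·A] / [kg·m²·s⁻²·A⁻¹] = kg⁻¹·m⁻²·s³·A²
Every term reduces to kg⁻¹·m⁻²·s³·A².

Yes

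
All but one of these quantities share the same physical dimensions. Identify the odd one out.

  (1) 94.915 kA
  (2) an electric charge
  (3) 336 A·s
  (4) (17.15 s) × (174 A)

Expand each in SI base units:
  (1) A
  (2) [electric charge] = s·A
  (3) A·s = s·A
  (4) [s] · [A] = s·A
All reduce to s·A except (1), which is A.

(1)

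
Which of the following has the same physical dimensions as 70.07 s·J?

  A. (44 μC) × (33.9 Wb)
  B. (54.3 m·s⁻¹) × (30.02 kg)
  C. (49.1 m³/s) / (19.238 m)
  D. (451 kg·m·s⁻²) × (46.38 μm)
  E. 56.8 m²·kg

Reference: J·s = N·m·s = kg·m²·s⁻¹.
Each option:
  A. [s·A] · [kg·m²·s⁻²·A⁻¹] = kg·m²·s⁻¹  ← same
  B. [m·s⁻¹] · [kg] = kg·m·s⁻¹
  C. [m³·s⁻¹] / [m] = m²·s⁻¹
  D. [kg·m·s⁻²] · [m] = kg·m²·s⁻²
  E. kg·m²
Only A. matches kg·m²·s⁻¹.

A.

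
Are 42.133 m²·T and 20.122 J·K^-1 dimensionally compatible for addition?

No

Work out the base dimensions of each:
  42.133 m²·T:  T·m² = Wb·m⁻²·m² = kg·m²·s⁻²·A⁻¹
  20.122 J·K^-1:  J·K⁻¹ = N·m·K⁻¹ = kg·m²·s⁻²·K⁻¹
kg·m²·s⁻²·A⁻¹ ≠ kg·m²·s⁻²·K⁻¹, so they cannot be added.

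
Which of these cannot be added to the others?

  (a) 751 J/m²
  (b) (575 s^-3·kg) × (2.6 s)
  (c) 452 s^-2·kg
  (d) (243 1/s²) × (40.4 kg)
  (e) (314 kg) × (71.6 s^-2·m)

Reduce each to base SI dimensions:
  (a) J·m⁻² = N·m·m⁻² = kg·s⁻²
  (b) [kg·s⁻³] · [s] = kg·s⁻²
  (c) kg·s⁻²
  (d) [s⁻²] · [kg] = kg·s⁻²
  (e) [kg] · [m·s⁻²] = kg·m·s⁻²
All reduce to kg·s⁻² except (e), which is kg·m·s⁻².

(e)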